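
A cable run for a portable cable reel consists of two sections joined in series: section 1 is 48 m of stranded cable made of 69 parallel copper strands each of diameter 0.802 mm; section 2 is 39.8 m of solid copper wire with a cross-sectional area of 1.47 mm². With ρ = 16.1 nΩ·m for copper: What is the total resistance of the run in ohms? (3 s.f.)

0.458 Ω

ρ = 16.1 nΩ·m = 1.61×10^-8 Ω·m
Section 1: A_strand = π(4.0100e-04)² = 5.052e-07 m²; R₁ = ρL/(N·A_s) = (1.61×10^-8)(48)/(69×5.052e-07) = 0.02217 Ω
Section 2: A = 1.47 mm² = 1.470e-06 m²
R₂ = (1.61×10^-8)(39.8)/(1.470e-06) = 0.4359 Ω
R = R₁ + R₂ = 0.458 Ω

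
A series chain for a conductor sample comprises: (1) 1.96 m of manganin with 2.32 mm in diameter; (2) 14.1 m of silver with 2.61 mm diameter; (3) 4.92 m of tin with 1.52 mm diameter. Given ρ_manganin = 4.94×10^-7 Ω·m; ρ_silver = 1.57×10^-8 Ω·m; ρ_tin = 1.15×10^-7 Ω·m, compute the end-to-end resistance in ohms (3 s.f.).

0.582 Ω

Seg 1: A = π(d/2)² = π(1.1600e-03 m)² = 4.227e-06 m²
R_1 = (4.94×10^-7)(1.96)/(4.227e-06) = 0.229 Ω
Seg 2: A = π(d/2)² = π(1.3050e-03 m)² = 5.350e-06 m²
R_2 = (1.57×10^-8)(14.1)/(5.350e-06) = 0.04138 Ω
Seg 3: A = π(d/2)² = π(7.6000e-04 m)² = 1.815e-06 m²
R_3 = (1.15×10^-7)(4.92)/(1.815e-06) = 0.3118 Ω
R_total = R_1 + R_2 + R_3 = 0.582 Ω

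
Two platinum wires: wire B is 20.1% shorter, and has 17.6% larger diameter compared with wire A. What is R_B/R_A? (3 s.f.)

R ∝ L/d², so R_B/R_A = (1 − 20.1/100) × (1 + 17.6/100)⁻²
= 0.799 × 0.7231 = 0.578

0.578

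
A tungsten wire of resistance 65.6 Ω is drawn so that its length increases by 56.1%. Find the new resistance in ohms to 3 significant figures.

k = 1 + 56.1/100 = 1.561; volume constant ⇒ A' = A/k, so R' = k²R.
R' = 2.437 × 65.6 = 160 Ω

160 Ω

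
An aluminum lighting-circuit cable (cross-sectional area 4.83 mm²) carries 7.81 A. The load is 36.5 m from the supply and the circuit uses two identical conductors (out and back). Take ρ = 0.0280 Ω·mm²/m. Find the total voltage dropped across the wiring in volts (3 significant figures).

ρ = 0.0280 Ω·mm²/m = 2.80×10^-8 Ω·m
A = 4.83 mm² = 4.830e-06 m²
Total conductor length (both ways) L = 2 × 36.5 = 73 m
R = ρL/A = (2.80×10^-8)(73)/(4.830e-06) = 0.4232 Ω
V = IR = 7.81 × 0.4232 = 3.31 V

3.31 V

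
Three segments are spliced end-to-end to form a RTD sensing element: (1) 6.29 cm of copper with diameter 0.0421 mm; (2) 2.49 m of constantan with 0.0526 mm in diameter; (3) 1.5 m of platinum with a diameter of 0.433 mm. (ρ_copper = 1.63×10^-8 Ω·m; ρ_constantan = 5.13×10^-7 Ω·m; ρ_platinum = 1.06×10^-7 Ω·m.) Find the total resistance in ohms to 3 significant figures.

Seg 1: A = π(d/2)² = π(2.1050e-05 m)² = 1.392e-09 m²
R_1 = (1.63×10^-8)(0.0629)/(1.392e-09) = 0.7365 Ω
Seg 2: A = π(d/2)² = π(2.6300e-05 m)² = 2.173e-09 m²
R_2 = (5.13×10^-7)(2.49)/(2.173e-09) = 587.8 Ω
Seg 3: A = π(d/2)² = π(2.1650e-04 m)² = 1.473e-07 m²
R_3 = (1.06×10^-7)(1.5)/(1.473e-07) = 1.08 Ω
R_total = R_1 + R_2 + R_3 = 590 Ω

590 Ω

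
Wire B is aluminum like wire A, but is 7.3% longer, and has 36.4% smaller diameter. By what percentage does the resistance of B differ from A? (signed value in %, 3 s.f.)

165%

R ∝ L/d², so R_B/R_A = (1 + 7.3/100) × (1 − 36.4/100)⁻²
= 1.073 × 2.472 = 2.653
(R_B − R_A)/R_A = 2.653 − 1 = 165%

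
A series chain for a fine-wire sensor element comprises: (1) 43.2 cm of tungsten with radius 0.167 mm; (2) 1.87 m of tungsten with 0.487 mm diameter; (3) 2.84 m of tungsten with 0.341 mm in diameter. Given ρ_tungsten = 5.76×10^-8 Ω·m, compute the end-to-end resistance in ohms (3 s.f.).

Seg 1: A = πr² = π(1.6700e-04 m)² = 8.762e-08 m²
R_1 = (5.76×10^-8)(0.432)/(8.762e-08) = 0.284 Ω
Seg 2: A = π(d/2)² = π(2.4350e-04 m)² = 1.863e-07 m²
R_2 = (5.76×10^-8)(1.87)/(1.863e-07) = 0.5783 Ω
Seg 3: A = π(d/2)² = π(1.7050e-04 m)² = 9.133e-08 m²
R_3 = (5.76×10^-8)(2.84)/(9.133e-08) = 1.791 Ω
R_total = R_1 + R_2 + R_3 = 2.65 Ω

2.65 Ω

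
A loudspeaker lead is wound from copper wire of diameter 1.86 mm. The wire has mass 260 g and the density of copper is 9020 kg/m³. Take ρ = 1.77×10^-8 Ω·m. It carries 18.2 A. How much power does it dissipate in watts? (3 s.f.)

22.9 W

A = π(d/2)² = π(9.3000e-04 m)² = 2.7172e-06 m²
L = m/(density·A) = 0.26/(9020×2.7172e-06) = 10.61 m
R = ρL/A = (1.77×10^-8)(10.61)/(2.7172e-06) = 0.0691 Ω
P = I²R = (18.2)² × 0.0691 = 22.9 W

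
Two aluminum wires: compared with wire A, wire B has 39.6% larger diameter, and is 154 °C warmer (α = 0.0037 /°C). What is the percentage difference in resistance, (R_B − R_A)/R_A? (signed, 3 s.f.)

R ∝ ρL/d² with ρ ∝ (1+αΔT), so R_B/R_A = (1 + 39.6/100)⁻² × (1 + 0.0037×154)
= 0.5131 × 1.57 = 0.8055
(R_B − R_A)/R_A = 0.8055 − 1 = -19.4%

-19.4%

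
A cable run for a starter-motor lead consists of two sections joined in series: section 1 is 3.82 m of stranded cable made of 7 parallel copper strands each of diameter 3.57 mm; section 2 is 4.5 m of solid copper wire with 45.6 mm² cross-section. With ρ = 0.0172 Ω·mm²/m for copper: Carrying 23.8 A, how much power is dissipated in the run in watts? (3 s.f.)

1.49 W

ρ = 0.0172 Ω·mm²/m = 1.72×10^-8 Ω·m
Section 1: A_strand = π(1.7850e-03)² = 1.001e-05 m²; R₁ = ρL/(N·A_s) = (1.72×10^-8)(3.82)/(7×1.001e-05) = 9.377×10^-4 Ω
Section 2: A = 45.6 mm² = 4.560e-05 m²
R₂ = (1.72×10^-8)(4.5)/(4.560e-05) = 0.001697 Ω
R = R₁ + R₂ = 0.002635 Ω
P = I²R = (23.8)² × 0.002635 = 1.49 W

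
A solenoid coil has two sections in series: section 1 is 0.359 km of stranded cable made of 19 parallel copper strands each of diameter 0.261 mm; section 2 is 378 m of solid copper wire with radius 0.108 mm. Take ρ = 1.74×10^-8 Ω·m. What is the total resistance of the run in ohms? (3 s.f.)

Section 1: A_strand = π(1.3050e-04)² = 5.350e-08 m²; R₁ = ρL/(N·A_s) = (1.74×10^-8)(359)/(19×5.350e-08) = 6.145 Ω
Section 2: A = πr² = π(1.0800e-04 m)² = 3.664e-08 m²
R₂ = (1.74×10^-8)(378)/(3.664e-08) = 179.5 Ω
R = R₁ + R₂ = 186 Ω

186 Ω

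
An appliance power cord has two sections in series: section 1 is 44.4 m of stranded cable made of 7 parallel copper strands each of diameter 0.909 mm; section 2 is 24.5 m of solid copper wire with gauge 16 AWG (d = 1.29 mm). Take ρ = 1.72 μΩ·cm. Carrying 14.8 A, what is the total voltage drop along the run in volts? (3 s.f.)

ρ = 1.72 μΩ·cm = 1.72×10^-8 Ω·m
Section 1: A_strand = π(4.5450e-04)² = 6.490e-07 m²; R₁ = ρL/(N·A_s) = (1.72×10^-8)(44.4)/(7×6.490e-07) = 0.1681 Ω
Section 2: A = π(1.29/2 mm)² = π(6.4500e-04 m)² = 1.307e-06 m²
R₂ = (1.72×10^-8)(24.5)/(1.307e-06) = 0.3224 Ω
R = R₁ + R₂ = 0.4905 Ω
V = IR = 14.8 × 0.4905 = 7.26 V

7.26 V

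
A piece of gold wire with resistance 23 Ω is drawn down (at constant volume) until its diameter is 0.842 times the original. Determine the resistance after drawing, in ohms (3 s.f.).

45.8 Ω

Volume constant ⇒ L' = L/r² with r = 0.842. R' = ρL'/A' = ρ(L/r²)/(πr²d₀²/4) = R/r⁴.
R' = 1.99 × 23 = 45.8 Ω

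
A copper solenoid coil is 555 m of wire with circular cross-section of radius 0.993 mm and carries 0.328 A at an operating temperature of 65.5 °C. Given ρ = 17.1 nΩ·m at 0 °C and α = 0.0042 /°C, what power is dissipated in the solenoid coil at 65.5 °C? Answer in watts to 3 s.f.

0.420 W

ρ = 17.1 nΩ·m = 1.71×10^-8 Ω·m
A = πr² = π(9.9300e-04 m)² = 3.098e-06 m²
R₍0₎ = ρL/A = (1.71×10^-8)(555)/(3.098e-06) = 3.064 Ω
R₍65.5₎ = R₍0₎(1 + αΔT) = 3.064 × (1 + 0.0042×65.5) = 3.906 Ω
P = I²R = (0.328)² × 3.906 = 0.420 W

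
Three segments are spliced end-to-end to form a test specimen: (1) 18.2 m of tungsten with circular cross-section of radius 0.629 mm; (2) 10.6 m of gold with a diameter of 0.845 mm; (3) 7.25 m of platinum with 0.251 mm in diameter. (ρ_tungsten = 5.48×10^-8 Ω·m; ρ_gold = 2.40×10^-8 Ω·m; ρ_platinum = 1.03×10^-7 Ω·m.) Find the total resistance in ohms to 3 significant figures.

Seg 1: A = πr² = π(6.2900e-04 m)² = 1.243e-06 m²
R_1 = (5.48×10^-8)(18.2)/(1.243e-06) = 0.8024 Ω
Seg 2: A = π(d/2)² = π(4.2250e-04 m)² = 5.608e-07 m²
R_2 = (2.40×10^-8)(10.6)/(5.608e-07) = 0.4536 Ω
Seg 3: A = π(d/2)² = π(1.2550e-04 m)² = 4.948e-08 m²
R_3 = (1.03×10^-7)(7.25)/(4.948e-08) = 15.09 Ω
R_total = R_1 + R_2 + R_3 = 16.3 Ω

16.3 Ω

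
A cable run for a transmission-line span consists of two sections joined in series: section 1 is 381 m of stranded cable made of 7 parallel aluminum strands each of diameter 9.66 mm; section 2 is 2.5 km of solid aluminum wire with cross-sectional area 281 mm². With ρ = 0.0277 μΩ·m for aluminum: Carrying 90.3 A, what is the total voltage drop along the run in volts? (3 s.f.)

ρ = 0.0277 μΩ·m = 2.77×10^-8 Ω·m
Section 1: A_strand = π(4.8300e-03)² = 7.329e-05 m²; R₁ = ρL/(N·A_s) = (2.77×10^-8)(381)/(7×7.329e-05) = 0.02057 Ω
Section 2: A = 281 mm² = 2.810e-04 m²
R₂ = (2.77×10^-8)(2500)/(2.810e-04) = 0.2464 Ω
R = R₁ + R₂ = 0.267 Ω
V = IR = 90.3 × 0.267 = 24.1 V

24.1 V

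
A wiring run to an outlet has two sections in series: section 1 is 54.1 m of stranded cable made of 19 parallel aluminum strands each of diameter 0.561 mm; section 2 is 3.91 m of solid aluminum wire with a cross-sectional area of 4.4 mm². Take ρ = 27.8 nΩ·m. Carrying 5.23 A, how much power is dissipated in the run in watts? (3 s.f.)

9.44 W

ρ = 27.8 nΩ·m = 2.78×10^-8 Ω·m
Section 1: A_strand = π(2.8050e-04)² = 2.472e-07 m²; R₁ = ρL/(N·A_s) = (2.78×10^-8)(54.1)/(19×2.472e-07) = 0.3202 Ω
Section 2: A = 4.4 mm² = 4.400e-06 m²
R₂ = (2.78×10^-8)(3.91)/(4.400e-06) = 0.0247 Ω
R = R₁ + R₂ = 0.3449 Ω
P = I²R = (5.23)² × 0.3449 = 9.44 W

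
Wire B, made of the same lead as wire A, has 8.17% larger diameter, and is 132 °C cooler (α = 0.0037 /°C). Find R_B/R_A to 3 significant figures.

0.437

R ∝ ρL/d² with ρ ∝ (1+αΔT), so R_B/R_A = (1 + 8.17/100)⁻² × (1 − 0.0037×132)
= 0.8547 × 0.5116 = 0.437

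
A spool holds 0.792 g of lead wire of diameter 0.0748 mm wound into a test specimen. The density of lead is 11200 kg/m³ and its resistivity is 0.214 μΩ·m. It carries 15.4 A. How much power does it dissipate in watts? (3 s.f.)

ρ = 0.214 μΩ·m = 2.14×10^-7 Ω·m
A = π(d/2)² = π(3.7400e-05 m)² = 4.3943e-09 m²
L = m/(density·A) = 7.920×10^-4/(11200×4.3943e-09) = 16.09 m
R = ρL/A = (2.14×10^-7)(16.09)/(4.3943e-09) = 783.7 Ω
P = I²R = (15.4)² × 783.7 = 1.86×10^5 W

1.86×10^5 W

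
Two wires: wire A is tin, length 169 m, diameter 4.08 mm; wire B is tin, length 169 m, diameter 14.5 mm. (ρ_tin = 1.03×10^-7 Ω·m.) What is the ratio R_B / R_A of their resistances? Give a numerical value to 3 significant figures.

R ∝ ρL/d², so R_B/R_A = (d_A/d_B)²
= (4.08/14.5)² = 0.0792

0.0792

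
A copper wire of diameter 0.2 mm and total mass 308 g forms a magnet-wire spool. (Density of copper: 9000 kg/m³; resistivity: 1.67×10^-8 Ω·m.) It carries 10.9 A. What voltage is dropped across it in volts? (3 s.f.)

A = π(d/2)² = π(1.0000e-04 m)² = 3.1416e-08 m²
L = m/(density·A) = 0.308/(9000×3.1416e-08) = 1089 m
R = ρL/A = (1.67×10^-8)(1089)/(3.1416e-08) = 579.1 Ω
V = IR = 10.9 × 579.1 = 6310 V

6310 V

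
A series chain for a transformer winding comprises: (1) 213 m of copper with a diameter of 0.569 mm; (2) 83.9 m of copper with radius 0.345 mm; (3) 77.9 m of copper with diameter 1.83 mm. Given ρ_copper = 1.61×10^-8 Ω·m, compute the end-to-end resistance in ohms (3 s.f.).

17.6 Ω

Seg 1: A = π(d/2)² = π(2.8450e-04 m)² = 2.543e-07 m²
R_1 = (1.61×10^-8)(213)/(2.543e-07) = 13.49 Ω
Seg 2: A = πr² = π(3.4500e-04 m)² = 3.739e-07 m²
R_2 = (1.61×10^-8)(83.9)/(3.739e-07) = 3.612 Ω
Seg 3: A = π(d/2)² = π(9.1500e-04 m)² = 2.630e-06 m²
R_3 = (1.61×10^-8)(77.9)/(2.630e-06) = 0.4768 Ω
R_total = R_1 + R_2 + R_3 = 17.6 Ω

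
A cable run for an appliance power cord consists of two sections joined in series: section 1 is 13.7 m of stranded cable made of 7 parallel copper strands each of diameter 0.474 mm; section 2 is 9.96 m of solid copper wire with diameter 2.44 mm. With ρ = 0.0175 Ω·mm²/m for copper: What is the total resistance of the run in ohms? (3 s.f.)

ρ = 0.0175 Ω·mm²/m = 1.75×10^-8 Ω·m
Section 1: A_strand = π(2.3700e-04)² = 1.765e-07 m²; R₁ = ρL/(N·A_s) = (1.75×10^-8)(13.7)/(7×1.765e-07) = 0.1941 Ω
Section 2: A = π(d/2)² = π(1.2200e-03 m)² = 4.676e-06 m²
R₂ = (1.75×10^-8)(9.96)/(4.676e-06) = 0.03728 Ω
R = R₁ + R₂ = 0.231 Ω

0.231 Ω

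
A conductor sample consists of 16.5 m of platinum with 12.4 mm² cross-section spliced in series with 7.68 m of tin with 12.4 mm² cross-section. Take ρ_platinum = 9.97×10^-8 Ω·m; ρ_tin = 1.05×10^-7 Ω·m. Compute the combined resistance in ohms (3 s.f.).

0.198 Ω

Segment 1: A = 12.4 mm² = 1.240e-05 m²
R₁ = ρL/A = (9.97×10^-8)(16.5)/(1.240e-05) = 0.1327 Ω
R₂ = (1.05×10^-7)(7.68)/(1.240e-05) = 0.06503 Ω
R = R₁ + R₂ = 0.198 Ω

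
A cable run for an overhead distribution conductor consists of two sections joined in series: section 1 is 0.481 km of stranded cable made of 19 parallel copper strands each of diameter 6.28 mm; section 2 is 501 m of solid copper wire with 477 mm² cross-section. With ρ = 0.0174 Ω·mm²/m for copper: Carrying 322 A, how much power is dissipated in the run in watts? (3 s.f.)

3370 W

ρ = 0.0174 Ω·mm²/m = 1.74×10^-8 Ω·m
Section 1: A_strand = π(3.1400e-03)² = 3.097e-05 m²; R₁ = ρL/(N·A_s) = (1.74×10^-8)(481)/(19×3.097e-05) = 0.01422 Ω
Section 2: A = 477 mm² = 4.770e-04 m²
R₂ = (1.74×10^-8)(501)/(4.770e-04) = 0.01828 Ω
R = R₁ + R₂ = 0.0325 Ω
P = I²R = (322)² × 0.0325 = 3370 W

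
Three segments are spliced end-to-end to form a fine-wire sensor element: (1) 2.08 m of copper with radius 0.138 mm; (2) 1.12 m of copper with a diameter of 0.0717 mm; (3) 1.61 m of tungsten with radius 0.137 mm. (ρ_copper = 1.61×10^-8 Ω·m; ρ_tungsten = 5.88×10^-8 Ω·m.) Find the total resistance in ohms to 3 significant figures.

Seg 1: A = πr² = π(1.3800e-04 m)² = 5.983e-08 m²
R_1 = (1.61×10^-8)(2.08)/(5.983e-08) = 0.5597 Ω
Seg 2: A = π(d/2)² = π(3.5850e-05 m)² = 4.038e-09 m²
R_2 = (1.61×10^-8)(1.12)/(4.038e-09) = 4.466 Ω
Seg 3: A = πr² = π(1.3700e-04 m)² = 5.896e-08 m²
R_3 = (5.88×10^-8)(1.61)/(5.896e-08) = 1.606 Ω
R_total = R_1 + R_2 + R_3 = 6.63 Ω

6.63 Ω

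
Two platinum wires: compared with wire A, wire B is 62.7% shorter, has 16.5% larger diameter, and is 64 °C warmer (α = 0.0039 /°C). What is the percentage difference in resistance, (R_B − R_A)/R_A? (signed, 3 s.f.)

R ∝ ρL/d² with ρ ∝ (1+αΔT), so R_B/R_A = (1 − 62.7/100) × (1 + 16.5/100)⁻² × (1 + 0.0039×64)
= 0.373 × 0.7368 × 1.25 = 0.3434
(R_B − R_A)/R_A = 0.3434 − 1 = -65.7%

-65.7%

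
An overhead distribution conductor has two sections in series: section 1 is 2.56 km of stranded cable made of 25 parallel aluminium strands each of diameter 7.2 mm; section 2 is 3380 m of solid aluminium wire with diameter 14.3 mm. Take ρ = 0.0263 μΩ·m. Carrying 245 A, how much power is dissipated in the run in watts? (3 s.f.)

ρ = 0.0263 μΩ·m = 2.63×10^-8 Ω·m
Section 1: A_strand = π(3.6000e-03)² = 4.072e-05 m²; R₁ = ρL/(N·A_s) = (2.63×10^-8)(2560)/(25×4.072e-05) = 0.06615 Ω
Section 2: A = π(d/2)² = π(7.1500e-03 m)² = 1.606e-04 m²
R₂ = (2.63×10^-8)(3380)/(1.606e-04) = 0.5535 Ω
R = R₁ + R₂ = 0.6196 Ω
P = I²R = (245)² × 0.6196 = 37200 W

37200 W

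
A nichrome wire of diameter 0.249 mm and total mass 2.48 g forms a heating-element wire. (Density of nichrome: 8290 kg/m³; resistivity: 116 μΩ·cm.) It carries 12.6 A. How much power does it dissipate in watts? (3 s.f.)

ρ = 116 μΩ·cm = 1.16×10^-6 Ω·m
A = π(d/2)² = π(1.2450e-04 m)² = 4.8695e-08 m²
L = m/(density·A) = 0.00248/(8290×4.8695e-08) = 6.143 m
R = ρL/A = (1.16×10^-6)(6.143)/(4.8695e-08) = 146.3 Ω
P = I²R = (12.6)² × 146.3 = 23200 W

23200 W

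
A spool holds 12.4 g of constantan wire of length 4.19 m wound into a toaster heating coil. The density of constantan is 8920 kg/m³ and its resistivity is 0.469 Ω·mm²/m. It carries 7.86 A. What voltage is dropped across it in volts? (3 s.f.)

46.6 V

ρ = 0.469 Ω·mm²/m = 4.69×10^-7 Ω·m
A = m/(density·L) = 0.0124/(8920×4.19) = 3.3177e-07 m²
R = ρL/A = (4.69×10^-7)(4.19)/(3.3177e-07) = 5.923 Ω
V = IR = 7.86 × 5.923 = 46.6 V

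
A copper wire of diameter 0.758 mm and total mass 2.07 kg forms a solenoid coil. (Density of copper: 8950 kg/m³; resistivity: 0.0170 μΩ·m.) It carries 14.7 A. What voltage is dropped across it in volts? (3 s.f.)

284 V

ρ = 0.0170 μΩ·m = 1.70×10^-8 Ω·m
A = π(d/2)² = π(3.7900e-04 m)² = 4.5126e-07 m²
L = m/(density·A) = 2.07/(8950×4.5126e-07) = 512.5 m
R = ρL/A = (1.70×10^-8)(512.5)/(4.5126e-07) = 19.31 Ω
V = IR = 14.7 × 19.31 = 284 V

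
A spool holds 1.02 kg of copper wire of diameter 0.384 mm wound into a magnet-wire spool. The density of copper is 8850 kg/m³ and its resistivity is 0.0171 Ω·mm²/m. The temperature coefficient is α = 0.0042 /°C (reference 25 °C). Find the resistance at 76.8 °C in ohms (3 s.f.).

ρ = 0.0171 Ω·mm²/m = 1.71×10^-8 Ω·m
A = π(d/2)² = π(1.9200e-04 m)² = 1.1581e-07 m²
L = m/(density·A) = 1.02/(8850×1.1581e-07) = 995.2 m
R = ρL/A = (1.71×10^-8)(995.2)/(1.1581e-07) = 146.9 Ω
R(76.8 °C) = 146.9 × (1 + 0.0042×51.8) = 179 Ω

179 Ω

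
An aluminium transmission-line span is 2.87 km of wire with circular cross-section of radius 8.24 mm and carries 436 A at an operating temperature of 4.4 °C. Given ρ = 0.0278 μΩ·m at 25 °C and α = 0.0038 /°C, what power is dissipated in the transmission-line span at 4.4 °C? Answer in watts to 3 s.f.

65500 W

ρ = 0.0278 μΩ·m = 2.78×10^-8 Ω·m
A = πr² = π(8.2400e-03 m)² = 2.133e-04 m²
R₍25₎ = ρL/A = (2.78×10^-8)(2870)/(2.133e-04) = 0.374 Ω
R₍4.4₎ = R₍25₎(1 + αΔT) = 0.374 × (1 + 0.0038×-20.6) = 0.3448 Ω
P = I²R = (436)² × 0.3448 = 65500 W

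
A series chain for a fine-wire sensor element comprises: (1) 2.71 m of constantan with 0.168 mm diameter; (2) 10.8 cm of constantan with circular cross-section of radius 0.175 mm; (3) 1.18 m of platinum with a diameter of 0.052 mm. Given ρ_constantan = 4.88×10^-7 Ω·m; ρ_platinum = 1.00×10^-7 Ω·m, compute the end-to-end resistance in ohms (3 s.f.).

116 Ω

Seg 1: A = π(d/2)² = π(8.4000e-05 m)² = 2.217e-08 m²
R_1 = (4.88×10^-7)(2.71)/(2.217e-08) = 59.66 Ω
Seg 2: A = πr² = π(1.7500e-04 m)² = 9.621e-08 m²
R_2 = (4.88×10^-7)(0.108)/(9.621e-08) = 0.5478 Ω
Seg 3: A = π(d/2)² = π(2.6000e-05 m)² = 2.124e-09 m²
R_3 = (1.00×10^-7)(1.18)/(2.124e-09) = 55.56 Ω
R_total = R_1 + R_2 + R_3 = 116 Ω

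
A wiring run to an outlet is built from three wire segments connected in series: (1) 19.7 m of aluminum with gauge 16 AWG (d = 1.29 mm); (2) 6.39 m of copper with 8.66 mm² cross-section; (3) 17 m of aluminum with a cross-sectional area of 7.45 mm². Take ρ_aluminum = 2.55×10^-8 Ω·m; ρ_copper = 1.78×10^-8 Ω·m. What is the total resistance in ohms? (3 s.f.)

Seg 1: A = π(1.29/2 mm)² = π(6.4500e-04 m)² = 1.307e-06 m²
R_1 = (2.55×10^-8)(19.7)/(1.307e-06) = 0.3844 Ω
Seg 2: A = 8.66 mm² = 8.660e-06 m²
R_2 = (1.78×10^-8)(6.39)/(8.660e-06) = 0.01313 Ω
Seg 3: A = 7.45 mm² = 7.450e-06 m²
R_3 = (2.55×10^-8)(17)/(7.450e-06) = 0.05819 Ω
R_total = R_1 + R_2 + R_3 = 0.456 Ω

0.456 Ω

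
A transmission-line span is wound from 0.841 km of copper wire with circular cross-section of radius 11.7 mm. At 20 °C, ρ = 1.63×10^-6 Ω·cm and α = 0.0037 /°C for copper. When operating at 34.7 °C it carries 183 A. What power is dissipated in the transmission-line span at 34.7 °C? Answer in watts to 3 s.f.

ρ = 1.63×10^-6 Ω·cm = 1.63×10^-8 Ω·m
A = πr² = π(1.1700e-02 m)² = 4.301e-04 m²
R₍20₎ = ρL/A = (1.63×10^-8)(841)/(4.301e-04) = 0.03188 Ω
R₍34.7₎ = R₍20₎(1 + αΔT) = 0.03188 × (1 + 0.0037×14.7) = 0.03361 Ω
P = I²R = (183)² × 0.03361 = 1130 W

1130 W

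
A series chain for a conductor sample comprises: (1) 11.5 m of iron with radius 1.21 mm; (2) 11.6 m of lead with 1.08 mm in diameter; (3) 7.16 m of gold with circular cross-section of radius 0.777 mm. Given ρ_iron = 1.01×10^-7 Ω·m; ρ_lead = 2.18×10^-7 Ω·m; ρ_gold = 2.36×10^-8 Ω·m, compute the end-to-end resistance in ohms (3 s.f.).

3.10 Ω

Seg 1: A = πr² = π(1.2100e-03 m)² = 4.600e-06 m²
R_1 = (1.01×10^-7)(11.5)/(4.600e-06) = 0.2525 Ω
Seg 2: A = π(d/2)² = π(5.4000e-04 m)² = 9.161e-07 m²
R_2 = (2.18×10^-7)(11.6)/(9.161e-07) = 2.76 Ω
Seg 3: A = πr² = π(7.7700e-04 m)² = 1.897e-06 m²
R_3 = (2.36×10^-8)(7.16)/(1.897e-06) = 0.08909 Ω
R_total = R_1 + R_2 + R_3 = 3.10 Ω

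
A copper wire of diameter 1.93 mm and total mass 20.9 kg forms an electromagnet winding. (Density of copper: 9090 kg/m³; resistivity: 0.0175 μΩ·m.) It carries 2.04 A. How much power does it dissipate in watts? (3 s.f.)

19.6 W

ρ = 0.0175 μΩ·m = 1.75×10^-8 Ω·m
A = π(d/2)² = π(9.6500e-04 m)² = 2.9255e-06 m²
L = m/(density·A) = 20.9/(9090×2.9255e-06) = 785.9 m
R = ρL/A = (1.75×10^-8)(785.9)/(2.9255e-06) = 4.701 Ω
P = I²R = (2.04)² × 4.701 = 19.6 W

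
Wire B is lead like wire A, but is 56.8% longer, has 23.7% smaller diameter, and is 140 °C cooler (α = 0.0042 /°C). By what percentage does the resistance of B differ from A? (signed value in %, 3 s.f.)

R ∝ ρL/d² with ρ ∝ (1+αΔT), so R_B/R_A = (1 + 56.8/100) × (1 − 23.7/100)⁻² × (1 − 0.0042×140)
= 1.568 × 1.718 × 0.412 = 1.11
(R_B − R_A)/R_A = 1.11 − 1 = 11.0%

11.0%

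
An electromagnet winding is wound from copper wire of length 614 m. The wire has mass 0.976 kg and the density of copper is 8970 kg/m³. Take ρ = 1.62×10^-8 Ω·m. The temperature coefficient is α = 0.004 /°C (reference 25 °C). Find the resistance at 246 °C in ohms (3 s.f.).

106 Ω

A = m/(density·L) = 0.976/(8970×614) = 1.7721e-07 m²
R = ρL/A = (1.62×10^-8)(614)/(1.7721e-07) = 56.13 Ω
R(246 °C) = 56.13 × (1 + 0.004×221) = 106 Ω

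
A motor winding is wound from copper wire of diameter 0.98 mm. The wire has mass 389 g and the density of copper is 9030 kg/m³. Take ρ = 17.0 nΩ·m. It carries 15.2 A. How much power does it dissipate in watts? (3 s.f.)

ρ = 17.0 nΩ·m = 1.70×10^-8 Ω·m
A = π(d/2)² = π(4.9000e-04 m)² = 7.5430e-07 m²
L = m/(density·A) = 0.389/(9030×7.5430e-07) = 57.11 m
R = ρL/A = (1.70×10^-8)(57.11)/(7.5430e-07) = 1.287 Ω
P = I²R = (15.2)² × 1.287 = 297 W

297 W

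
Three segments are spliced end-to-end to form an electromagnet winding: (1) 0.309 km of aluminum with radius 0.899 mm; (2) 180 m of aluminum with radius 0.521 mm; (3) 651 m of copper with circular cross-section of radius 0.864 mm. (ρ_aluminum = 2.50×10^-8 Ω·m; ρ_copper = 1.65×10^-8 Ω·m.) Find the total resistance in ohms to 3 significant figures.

12.9 Ω

Seg 1: A = πr² = π(8.9900e-04 m)² = 2.539e-06 m²
R_1 = (2.50×10^-8)(309)/(2.539e-06) = 3.042 Ω
Seg 2: A = πr² = π(5.2100e-04 m)² = 8.528e-07 m²
R_2 = (2.50×10^-8)(180)/(8.528e-07) = 5.277 Ω
Seg 3: A = πr² = π(8.6400e-04 m)² = 2.345e-06 m²
R_3 = (1.65×10^-8)(651)/(2.345e-06) = 4.58 Ω
R_total = R_1 + R_2 + R_3 = 12.9 Ω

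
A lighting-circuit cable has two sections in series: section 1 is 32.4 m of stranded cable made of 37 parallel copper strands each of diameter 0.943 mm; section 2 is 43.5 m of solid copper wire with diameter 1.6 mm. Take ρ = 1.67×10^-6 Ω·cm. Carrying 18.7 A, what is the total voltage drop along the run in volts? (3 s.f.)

7.15 V

ρ = 1.67×10^-6 Ω·cm = 1.67×10^-8 Ω·m
Section 1: A_strand = π(4.7150e-04)² = 6.984e-07 m²; R₁ = ρL/(N·A_s) = (1.67×10^-8)(32.4)/(37×6.984e-07) = 0.02094 Ω
Section 2: A = π(d/2)² = π(8.0000e-04 m)² = 2.011e-06 m²
R₂ = (1.67×10^-8)(43.5)/(2.011e-06) = 0.3613 Ω
R = R₁ + R₂ = 0.3822 Ω
V = IR = 18.7 × 0.3822 = 7.15 V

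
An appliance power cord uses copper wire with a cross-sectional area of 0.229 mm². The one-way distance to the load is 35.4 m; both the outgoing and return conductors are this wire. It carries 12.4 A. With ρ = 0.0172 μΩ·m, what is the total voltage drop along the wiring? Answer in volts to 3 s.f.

65.9 V

ρ = 0.0172 μΩ·m = 1.72×10^-8 Ω·m
A = 0.229 mm² = 2.290e-07 m²
Total conductor length (both ways) L = 2 × 35.4 = 70.8 m
R = ρL/A = (1.72×10^-8)(70.8)/(2.290e-07) = 5.318 Ω
V = IR = 12.4 × 5.318 = 65.9 V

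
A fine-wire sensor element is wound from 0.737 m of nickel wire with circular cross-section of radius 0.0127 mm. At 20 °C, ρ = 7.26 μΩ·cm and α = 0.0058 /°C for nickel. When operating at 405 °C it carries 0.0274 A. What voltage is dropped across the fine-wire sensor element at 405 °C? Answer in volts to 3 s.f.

9.35 V

ρ = 7.26 μΩ·cm = 7.26×10^-8 Ω·m
A = πr² = π(1.2700e-05 m)² = 5.067e-10 m²
R₍20₎ = ρL/A = (7.26×10^-8)(0.737)/(5.067e-10) = 105.6 Ω
R₍405₎ = R₍20₎(1 + αΔT) = 105.6 × (1 + 0.0058×385) = 341.4 Ω
V = IR = 0.0274 × 341.4 = 9.35 V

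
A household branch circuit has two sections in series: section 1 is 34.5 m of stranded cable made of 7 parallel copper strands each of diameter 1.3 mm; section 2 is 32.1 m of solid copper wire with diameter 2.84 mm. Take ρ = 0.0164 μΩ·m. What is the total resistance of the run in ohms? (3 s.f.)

ρ = 0.0164 μΩ·m = 1.64×10^-8 Ω·m
Section 1: A_strand = π(6.5000e-04)² = 1.327e-06 m²; R₁ = ρL/(N·A_s) = (1.64×10^-8)(34.5)/(7×1.327e-06) = 0.0609 Ω
Section 2: A = π(d/2)² = π(1.4200e-03 m)² = 6.335e-06 m²
R₂ = (1.64×10^-8)(32.1)/(6.335e-06) = 0.0831 Ω
R = R₁ + R₂ = 0.144 Ω

0.144 Ω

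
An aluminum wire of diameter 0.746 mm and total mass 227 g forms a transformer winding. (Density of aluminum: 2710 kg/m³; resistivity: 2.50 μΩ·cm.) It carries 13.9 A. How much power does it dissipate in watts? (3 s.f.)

ρ = 2.50 μΩ·cm = 2.50×10^-8 Ω·m
A = π(d/2)² = π(3.7300e-04 m)² = 4.3709e-07 m²
L = m/(density·A) = 0.227/(2710×4.3709e-07) = 191.6 m
R = ρL/A = (2.50×10^-8)(191.6)/(4.3709e-07) = 10.96 Ω
P = I²R = (13.9)² × 10.96 = 2120 W

2120 W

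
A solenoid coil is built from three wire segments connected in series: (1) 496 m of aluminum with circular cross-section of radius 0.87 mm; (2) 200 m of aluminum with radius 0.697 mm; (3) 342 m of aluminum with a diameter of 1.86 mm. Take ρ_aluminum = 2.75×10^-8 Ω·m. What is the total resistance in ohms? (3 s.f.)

Seg 1: A = πr² = π(8.7000e-04 m)² = 2.378e-06 m²
R_1 = (2.75×10^-8)(496)/(2.378e-06) = 5.736 Ω
Seg 2: A = πr² = π(6.9700e-04 m)² = 1.526e-06 m²
R_2 = (2.75×10^-8)(200)/(1.526e-06) = 3.604 Ω
Seg 3: A = π(d/2)² = π(9.3000e-04 m)² = 2.717e-06 m²
R_3 = (2.75×10^-8)(342)/(2.717e-06) = 3.461 Ω
R_total = R_1 + R_2 + R_3 = 12.8 Ω

12.8 Ω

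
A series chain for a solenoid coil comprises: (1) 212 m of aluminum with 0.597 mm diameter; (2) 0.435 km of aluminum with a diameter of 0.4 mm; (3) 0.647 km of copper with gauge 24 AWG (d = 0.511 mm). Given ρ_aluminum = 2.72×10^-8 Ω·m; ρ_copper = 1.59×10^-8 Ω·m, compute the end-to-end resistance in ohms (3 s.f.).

165 Ω

Seg 1: A = π(d/2)² = π(2.9850e-04 m)² = 2.799e-07 m²
R_1 = (2.72×10^-8)(212)/(2.799e-07) = 20.6 Ω
Seg 2: A = π(d/2)² = π(2.0000e-04 m)² = 1.257e-07 m²
R_2 = (2.72×10^-8)(435)/(1.257e-07) = 94.16 Ω
Seg 3: A = π(0.511/2 mm)² = π(2.5550e-04 m)² = 2.051e-07 m²
R_3 = (1.59×10^-8)(647)/(2.051e-07) = 50.16 Ω
R_total = R_1 + R_2 + R_3 = 165 Ω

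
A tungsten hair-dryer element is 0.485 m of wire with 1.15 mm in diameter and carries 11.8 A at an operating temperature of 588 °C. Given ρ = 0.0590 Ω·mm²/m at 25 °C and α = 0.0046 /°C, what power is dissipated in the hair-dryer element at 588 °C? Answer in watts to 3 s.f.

ρ = 0.0590 Ω·mm²/m = 5.90×10^-8 Ω·m
A = π(d/2)² = π(5.7500e-04 m)² = 1.039e-06 m²
R₍25₎ = ρL/A = (5.90×10^-8)(0.485)/(1.039e-06) = 0.02755 Ω
R₍588₎ = R₍25₎(1 + αΔT) = 0.02755 × (1 + 0.0046×563) = 0.0989 Ω
P = I²R = (11.8)² × 0.0989 = 13.8 W

13.8 W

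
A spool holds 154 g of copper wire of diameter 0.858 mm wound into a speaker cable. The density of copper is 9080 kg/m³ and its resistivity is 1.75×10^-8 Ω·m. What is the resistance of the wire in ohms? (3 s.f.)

0.888 Ω

A = π(d/2)² = π(4.2900e-04 m)² = 5.7818e-07 m²
L = m/(density·A) = 0.154/(9080×5.7818e-07) = 29.33 m
R = ρL/A = (1.75×10^-8)(29.33)/(5.7818e-07) = 0.888 Ω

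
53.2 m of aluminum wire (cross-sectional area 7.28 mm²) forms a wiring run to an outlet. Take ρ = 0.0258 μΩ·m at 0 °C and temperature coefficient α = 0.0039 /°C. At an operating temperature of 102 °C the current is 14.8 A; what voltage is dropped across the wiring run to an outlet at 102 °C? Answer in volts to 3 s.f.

ρ = 0.0258 μΩ·m = 2.58×10^-8 Ω·m
A = 7.28 mm² = 7.280e-06 m²
R₍0₎ = ρL/A = (2.58×10^-8)(53.2)/(7.280e-06) = 0.1885 Ω
R₍102₎ = R₍0₎(1 + αΔT) = 0.1885 × (1 + 0.0039×102) = 0.2635 Ω
V = IR = 14.8 × 0.2635 = 3.90 V

3.90 V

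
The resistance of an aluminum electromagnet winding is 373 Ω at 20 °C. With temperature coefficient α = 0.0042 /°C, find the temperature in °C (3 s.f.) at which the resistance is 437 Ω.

R = R₀(1 + α(T − T₀)) ⇒ T = T₀ + (R/R₀ − 1)/α
T = 20 + (437/373 − 1)/0.0042 = 20 + (0.1716)/0.0042 = 60.9 °C

60.9 °C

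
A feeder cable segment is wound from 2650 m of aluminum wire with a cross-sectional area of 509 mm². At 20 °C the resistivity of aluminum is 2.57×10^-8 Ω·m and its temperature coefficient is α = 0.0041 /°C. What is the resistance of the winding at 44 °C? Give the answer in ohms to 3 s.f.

A = 509 mm² = 5.090e-04 m²
R₍20°C₎ = ρL/A = (2.57×10^-8)(2650)/(5.090e-04) = 0.1338 Ω
R = R₀(1 + αΔT) = 0.1338(1 + 0.0041×24) = 0.147 Ω

0.147 Ω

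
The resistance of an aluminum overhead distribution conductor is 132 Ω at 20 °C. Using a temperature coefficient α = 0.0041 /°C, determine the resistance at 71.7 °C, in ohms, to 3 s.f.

ΔT = 71.7 − 20 = 51.7 °C
R = R₀(1 + αΔT) = 132 × (1 + 0.0041×51.7) = 132 × 1.212 = 160 Ω

160 Ω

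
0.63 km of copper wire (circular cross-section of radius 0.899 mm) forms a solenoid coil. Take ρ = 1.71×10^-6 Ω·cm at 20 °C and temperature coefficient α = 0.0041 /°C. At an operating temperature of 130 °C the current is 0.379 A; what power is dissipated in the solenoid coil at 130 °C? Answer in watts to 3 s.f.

0.884 W

ρ = 1.71×10^-6 Ω·cm = 1.71×10^-8 Ω·m
A = πr² = π(8.9900e-04 m)² = 2.539e-06 m²
R₍20₎ = ρL/A = (1.71×10^-8)(630)/(2.539e-06) = 4.243 Ω
R₍130₎ = R₍20₎(1 + αΔT) = 4.243 × (1 + 0.0041×110) = 6.157 Ω
P = I²R = (0.379)² × 6.157 = 0.884 W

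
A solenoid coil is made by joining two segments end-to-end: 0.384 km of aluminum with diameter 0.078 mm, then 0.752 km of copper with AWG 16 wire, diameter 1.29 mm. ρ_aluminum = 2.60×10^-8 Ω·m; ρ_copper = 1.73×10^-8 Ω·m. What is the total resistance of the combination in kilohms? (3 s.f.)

2.10 kΩ

Segment 1: A = π(d/2)² = π(3.9000e-05 m)² = 4.778e-09 m²
R₁ = ρL/A = (2.60×10^-8)(384)/(4.778e-09) = 2089 Ω
Segment 2: A = π(1.29/2 mm)² = π(6.4500e-04 m)² = 1.307e-06 m²
R₂ = (1.73×10^-8)(752)/(1.307e-06) = 9.954 Ω
R = R₁ + R₂ = 2.10 kΩ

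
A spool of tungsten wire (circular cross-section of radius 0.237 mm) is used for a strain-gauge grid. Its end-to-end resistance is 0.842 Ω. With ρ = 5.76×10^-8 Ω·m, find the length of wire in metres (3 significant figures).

2.58 m

A = πr² = π(2.3700e-04 m)² = 1.765e-07 m²
L = RA/ρ = (0.842)(1.765e-07)/(5.76×10^-8) = 2.58 m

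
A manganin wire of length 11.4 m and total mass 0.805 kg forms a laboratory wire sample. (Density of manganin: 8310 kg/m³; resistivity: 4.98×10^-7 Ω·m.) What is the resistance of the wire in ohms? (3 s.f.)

0.668 Ω

A = m/(density·L) = 0.805/(8310×11.4) = 8.4975e-06 m²
R = ρL/A = (4.98×10^-7)(11.4)/(8.4975e-06) = 0.668 Ω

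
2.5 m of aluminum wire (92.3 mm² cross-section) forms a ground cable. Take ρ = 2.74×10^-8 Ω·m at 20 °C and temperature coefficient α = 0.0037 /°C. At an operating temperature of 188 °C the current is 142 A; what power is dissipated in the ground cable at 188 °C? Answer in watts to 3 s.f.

A = 92.3 mm² = 9.230e-05 m²
R₍20₎ = ρL/A = (2.74×10^-8)(2.5)/(9.230e-05) = 7.421×10^-4 Ω
R₍188₎ = R₍20₎(1 + αΔT) = 7.421×10^-4 × (1 + 0.0037×168) = 0.001203 Ω
P = I²R = (142)² × 0.001203 = 24.3 W

24.3 W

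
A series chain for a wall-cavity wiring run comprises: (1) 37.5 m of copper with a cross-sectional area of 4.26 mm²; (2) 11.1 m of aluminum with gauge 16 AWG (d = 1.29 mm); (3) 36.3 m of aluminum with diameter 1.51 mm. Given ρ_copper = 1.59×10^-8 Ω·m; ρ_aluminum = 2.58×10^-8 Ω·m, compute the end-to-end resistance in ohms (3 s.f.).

Seg 1: A = 4.26 mm² = 4.260e-06 m²
R_1 = (1.59×10^-8)(37.5)/(4.260e-06) = 0.14 Ω
Seg 2: A = π(1.29/2 mm)² = π(6.4500e-04 m)² = 1.307e-06 m²
R_2 = (2.58×10^-8)(11.1)/(1.307e-06) = 0.2191 Ω
Seg 3: A = π(d/2)² = π(7.5500e-04 m)² = 1.791e-06 m²
R_3 = (2.58×10^-8)(36.3)/(1.791e-06) = 0.523 Ω
R_total = R_1 + R_2 + R_3 = 0.882 Ω

0.882 Ω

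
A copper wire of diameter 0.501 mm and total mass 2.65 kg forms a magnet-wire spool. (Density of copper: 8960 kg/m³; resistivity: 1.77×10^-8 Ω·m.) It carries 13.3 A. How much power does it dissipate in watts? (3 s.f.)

23800 W

A = π(d/2)² = π(2.5050e-04 m)² = 1.9714e-07 m²
L = m/(density·A) = 2.65/(8960×1.9714e-07) = 1500 m
R = ρL/A = (1.77×10^-8)(1500)/(1.9714e-07) = 134.7 Ω
P = I²R = (13.3)² × 134.7 = 23800 W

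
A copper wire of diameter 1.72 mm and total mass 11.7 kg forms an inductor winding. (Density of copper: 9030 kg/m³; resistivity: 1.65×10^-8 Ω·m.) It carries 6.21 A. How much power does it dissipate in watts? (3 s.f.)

A = π(d/2)² = π(8.6000e-04 m)² = 2.3235e-06 m²
L = m/(density·A) = 11.7/(9030×2.3235e-06) = 557.6 m
R = ρL/A = (1.65×10^-8)(557.6)/(2.3235e-06) = 3.96 Ω
P = I²R = (6.21)² × 3.96 = 153 W

153 W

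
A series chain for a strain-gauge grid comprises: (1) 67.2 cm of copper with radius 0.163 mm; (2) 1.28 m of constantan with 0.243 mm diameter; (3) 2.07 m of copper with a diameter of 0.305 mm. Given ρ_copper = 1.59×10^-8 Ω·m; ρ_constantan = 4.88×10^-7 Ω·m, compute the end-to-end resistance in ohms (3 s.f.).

Seg 1: A = πr² = π(1.6300e-04 m)² = 8.347e-08 m²
R_1 = (1.59×10^-8)(0.672)/(8.347e-08) = 0.128 Ω
Seg 2: A = π(d/2)² = π(1.2150e-04 m)² = 4.638e-08 m²
R_2 = (4.88×10^-7)(1.28)/(4.638e-08) = 13.47 Ω
Seg 3: A = π(d/2)² = π(1.5250e-04 m)² = 7.306e-08 m²
R_3 = (1.59×10^-8)(2.07)/(7.306e-08) = 0.4505 Ω
R_total = R_1 + R_2 + R_3 = 14.0 Ω

14.0 Ω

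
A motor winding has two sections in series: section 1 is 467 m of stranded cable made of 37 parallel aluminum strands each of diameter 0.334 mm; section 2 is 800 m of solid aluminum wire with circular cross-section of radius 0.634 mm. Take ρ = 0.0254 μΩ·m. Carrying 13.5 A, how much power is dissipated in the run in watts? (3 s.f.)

ρ = 0.0254 μΩ·m = 2.54×10^-8 Ω·m
Section 1: A_strand = π(1.6700e-04)² = 8.762e-08 m²; R₁ = ρL/(N·A_s) = (2.54×10^-8)(467)/(37×8.762e-08) = 3.659 Ω
Section 2: A = πr² = π(6.3400e-04 m)² = 1.263e-06 m²
R₂ = (2.54×10^-8)(800)/(1.263e-06) = 16.09 Ω
R = R₁ + R₂ = 19.75 Ω
P = I²R = (13.5)² × 19.75 = 3600 W

3600 W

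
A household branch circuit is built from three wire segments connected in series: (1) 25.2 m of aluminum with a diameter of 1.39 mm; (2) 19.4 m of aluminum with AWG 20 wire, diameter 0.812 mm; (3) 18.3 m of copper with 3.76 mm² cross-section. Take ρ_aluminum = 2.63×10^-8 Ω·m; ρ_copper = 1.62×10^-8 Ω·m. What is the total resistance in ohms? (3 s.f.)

Seg 1: A = π(d/2)² = π(6.9500e-04 m)² = 1.517e-06 m²
R_1 = (2.63×10^-8)(25.2)/(1.517e-06) = 0.4368 Ω
Seg 2: A = π(0.812/2 mm)² = π(4.0600e-04 m)² = 5.178e-07 m²
R_2 = (2.63×10^-8)(19.4)/(5.178e-07) = 0.9853 Ω
Seg 3: A = 3.76 mm² = 3.760e-06 m²
R_3 = (1.62×10^-8)(18.3)/(3.760e-06) = 0.07885 Ω
R_total = R_1 + R_2 + R_3 = 1.50 Ω

1.50 Ω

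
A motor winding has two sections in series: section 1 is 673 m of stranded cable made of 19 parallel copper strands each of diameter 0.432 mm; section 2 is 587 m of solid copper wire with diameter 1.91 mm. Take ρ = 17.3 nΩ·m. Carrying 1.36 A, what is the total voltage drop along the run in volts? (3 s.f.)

10.5 V

ρ = 17.3 nΩ·m = 1.73×10^-8 Ω·m
Section 1: A_strand = π(2.1600e-04)² = 1.466e-07 m²; R₁ = ρL/(N·A_s) = (1.73×10^-8)(673)/(19×1.466e-07) = 4.181 Ω
Section 2: A = π(d/2)² = π(9.5500e-04 m)² = 2.865e-06 m²
R₂ = (1.73×10^-8)(587)/(2.865e-06) = 3.544 Ω
R = R₁ + R₂ = 7.725 Ω
V = IR = 1.36 × 7.725 = 10.5 V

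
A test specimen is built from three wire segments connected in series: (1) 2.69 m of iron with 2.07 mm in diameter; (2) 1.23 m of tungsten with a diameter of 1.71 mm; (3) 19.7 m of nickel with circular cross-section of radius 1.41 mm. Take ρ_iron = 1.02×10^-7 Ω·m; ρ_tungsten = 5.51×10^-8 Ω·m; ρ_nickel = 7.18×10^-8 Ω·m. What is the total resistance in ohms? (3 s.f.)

0.338 Ω

Seg 1: A = π(d/2)² = π(1.0350e-03 m)² = 3.365e-06 m²
R_1 = (1.02×10^-7)(2.69)/(3.365e-06) = 0.08153 Ω
Seg 2: A = π(d/2)² = π(8.5500e-04 m)² = 2.297e-06 m²
R_2 = (5.51×10^-8)(1.23)/(2.297e-06) = 0.02951 Ω
Seg 3: A = πr² = π(1.4100e-03 m)² = 6.246e-06 m²
R_3 = (7.18×10^-8)(19.7)/(6.246e-06) = 0.2265 Ω
R_total = R_1 + R_2 + R_3 = 0.338 Ω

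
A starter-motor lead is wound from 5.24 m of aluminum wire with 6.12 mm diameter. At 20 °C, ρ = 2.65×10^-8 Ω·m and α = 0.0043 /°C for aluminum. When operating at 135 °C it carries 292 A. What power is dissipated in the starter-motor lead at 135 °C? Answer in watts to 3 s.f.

602 W

A = π(d/2)² = π(3.0600e-03 m)² = 2.942e-05 m²
R₍20₎ = ρL/A = (2.65×10^-8)(5.24)/(2.942e-05) = 0.00472 Ω
R₍135₎ = R₍20₎(1 + αΔT) = 0.00472 × (1 + 0.0043×115) = 0.007055 Ω
P = I²R = (292)² × 0.007055 = 602 W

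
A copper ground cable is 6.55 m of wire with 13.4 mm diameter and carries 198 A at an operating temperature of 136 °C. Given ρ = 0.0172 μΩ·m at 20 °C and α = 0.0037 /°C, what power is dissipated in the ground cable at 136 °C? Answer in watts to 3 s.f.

ρ = 0.0172 μΩ·m = 1.72×10^-8 Ω·m
A = π(d/2)² = π(6.7000e-03 m)² = 1.410e-04 m²
R₍20₎ = ρL/A = (1.72×10^-8)(6.55)/(1.410e-04) = 7.989×10^-4 Ω
R₍136₎ = R₍20₎(1 + αΔT) = 7.989×10^-4 × (1 + 0.0037×116) = 0.001142 Ω
P = I²R = (198)² × 0.001142 = 44.8 W

44.8 W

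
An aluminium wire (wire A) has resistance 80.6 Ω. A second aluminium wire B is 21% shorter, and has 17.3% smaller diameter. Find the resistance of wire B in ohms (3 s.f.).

93.1 Ω

R ∝ L/d², so R_B/R_A = (1 − 21/100) × (1 − 17.3/100)⁻²
= 0.79 × 1.462 = 1.155
R_B = 1.155 × 80.6 = 93.1 Ω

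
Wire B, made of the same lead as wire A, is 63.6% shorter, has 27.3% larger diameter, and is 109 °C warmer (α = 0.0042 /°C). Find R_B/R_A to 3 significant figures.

0.327

R ∝ ρL/d² with ρ ∝ (1+αΔT), so R_B/R_A = (1 − 63.6/100) × (1 + 27.3/100)⁻² × (1 + 0.0042×109)
= 0.364 × 0.6171 × 1.458 = 0.327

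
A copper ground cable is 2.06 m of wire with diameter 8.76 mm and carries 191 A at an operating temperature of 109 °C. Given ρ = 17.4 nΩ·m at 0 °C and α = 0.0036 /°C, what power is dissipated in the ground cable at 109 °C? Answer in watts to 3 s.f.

ρ = 17.4 nΩ·m = 1.74×10^-8 Ω·m
A = π(d/2)² = π(4.3800e-03 m)² = 6.027e-05 m²
R₍0₎ = ρL/A = (1.74×10^-8)(2.06)/(6.027e-05) = 5.947×10^-4 Ω
R₍109₎ = R₍0₎(1 + αΔT) = 5.947×10^-4 × (1 + 0.0036×109) = 8.281×10^-4 Ω
P = I²R = (191)² × 8.281×10^-4 = 30.2 W

30.2 W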